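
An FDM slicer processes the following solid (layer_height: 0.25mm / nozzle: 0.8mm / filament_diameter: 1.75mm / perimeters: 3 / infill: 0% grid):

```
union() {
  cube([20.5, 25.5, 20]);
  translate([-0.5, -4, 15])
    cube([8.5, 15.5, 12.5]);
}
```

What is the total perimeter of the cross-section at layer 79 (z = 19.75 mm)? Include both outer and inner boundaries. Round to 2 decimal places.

At z = 19.75 mm: the 20.5×25.5 cube contributes its full rectangle (perimeter 92.00 mm); the cube at (-0.5, -4) (footprint 8.5×15.5) is included at this height (perimeter 48.00 mm); Taking the union: the regions partially overlap (shared area 92.00 mm²), so the edge portions inside another operand are dropped and the merged outline is re-measured after clipping — boundary = 101.00 mm. Overall, the cross-section is a single solid region. Total boundary length (outer) = 101.00 mm.

101.00 mm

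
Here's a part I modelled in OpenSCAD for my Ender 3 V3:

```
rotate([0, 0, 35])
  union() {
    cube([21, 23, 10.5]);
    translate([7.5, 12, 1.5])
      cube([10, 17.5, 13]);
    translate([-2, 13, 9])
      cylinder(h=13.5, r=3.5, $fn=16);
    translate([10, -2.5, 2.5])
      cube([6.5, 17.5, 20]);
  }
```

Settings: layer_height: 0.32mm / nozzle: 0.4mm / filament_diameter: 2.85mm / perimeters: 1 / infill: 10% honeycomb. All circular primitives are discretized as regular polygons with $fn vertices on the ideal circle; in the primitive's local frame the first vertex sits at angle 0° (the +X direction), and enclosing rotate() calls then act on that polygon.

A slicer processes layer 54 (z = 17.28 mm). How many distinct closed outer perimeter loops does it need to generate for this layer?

2

At z = 17.28 mm: the cube is not intersected at this z (z outside [0, 10.5]); the cube at (7.5, 12) does not reach this height (z outside [1.5, 14.5]); the r=3.5 cylinder at (-2, 13) gives a regular 16-gon of circumradius 3.5 (constant along its height); the cube at (10, -2.5) is present — its section is the full 6.5×17.5 rectangle; Merging all regions: the 2 present regions are separate (no shared area or edge), so areas and boundary lengths simply add and each stays a separate island — 2 connected regions; (whole slice rotated 35° about Z — lengths, areas and connectivity unchanged). The result has 2 disconnected regions.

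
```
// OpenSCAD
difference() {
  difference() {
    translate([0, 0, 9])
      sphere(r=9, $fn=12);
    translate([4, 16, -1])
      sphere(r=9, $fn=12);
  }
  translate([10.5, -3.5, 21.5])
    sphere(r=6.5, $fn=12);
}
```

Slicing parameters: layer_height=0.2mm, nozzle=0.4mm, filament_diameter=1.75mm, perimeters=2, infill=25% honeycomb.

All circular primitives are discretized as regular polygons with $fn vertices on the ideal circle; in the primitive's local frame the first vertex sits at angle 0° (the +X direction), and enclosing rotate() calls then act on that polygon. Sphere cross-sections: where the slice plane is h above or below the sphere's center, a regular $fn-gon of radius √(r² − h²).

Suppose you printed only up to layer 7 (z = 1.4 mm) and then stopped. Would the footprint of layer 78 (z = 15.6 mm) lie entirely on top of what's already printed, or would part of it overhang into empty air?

part overhangs

Compare the two slices. At z = 1.4: the r=9 sphere contributes a regular 12-gon of circumradius √(9²−7.6²) = 4.821 (area = (12/2)·4.821²·sin(360°/12) = 69.72 mm²); the r=9 sphere at (4, 16) contributes a regular 12-gon of circumradius √(9²−2.4²) = 8.674 (area = (12/2)·8.674²·sin(360°/12) = 225.72 mm²); Taking the first minus the rest: starting from the r=9 sphere (69.72 mm²), the r=9 sphere at (4, 16) misses the remaining region (no effect) — area = 69.72 mm²; the sphere at (10.5, -3.5) does not reach this height (|z−center|=20.100 > r=6.5); Taking the first minus the rest: none of the subtracted shapes is present at this height, so the result so far is unchanged — area = 69.72 mm². At z = 15.6: the sphere: section is a regular 12-gon, circumradius = √(r²−h²) = √(9²−6.6²) = 6.119 (area = (12/2)·6.119²·sin(360°/12) = 112.32 mm²); the sphere at (4, 16) is not intersected at this z (|z−center|=16.600 > r=9); Taking the first minus the rest: none of the subtracted shapes is present at this height, so the r=9 sphere is unchanged — area = 112.32 mm²; the r=6.5 sphere at (10.5, -3.5) slices to a regular 12-gon of circumradius 2.728 (√(r²−h²) with h=5.9 from center) (area = (12/2)·2.728²·sin(360°/12) = 22.32 mm²); After the difference (first − rest): starting from the result so far (112.32 mm²), the r=6.5 sphere at (10.5, -3.5) misses the remaining region (no effect) — area = 112.32 mm². Checking containment: at z = 15.6 the cross-section extends beyond the z = 1.4 cross-section by about 42.60 mm².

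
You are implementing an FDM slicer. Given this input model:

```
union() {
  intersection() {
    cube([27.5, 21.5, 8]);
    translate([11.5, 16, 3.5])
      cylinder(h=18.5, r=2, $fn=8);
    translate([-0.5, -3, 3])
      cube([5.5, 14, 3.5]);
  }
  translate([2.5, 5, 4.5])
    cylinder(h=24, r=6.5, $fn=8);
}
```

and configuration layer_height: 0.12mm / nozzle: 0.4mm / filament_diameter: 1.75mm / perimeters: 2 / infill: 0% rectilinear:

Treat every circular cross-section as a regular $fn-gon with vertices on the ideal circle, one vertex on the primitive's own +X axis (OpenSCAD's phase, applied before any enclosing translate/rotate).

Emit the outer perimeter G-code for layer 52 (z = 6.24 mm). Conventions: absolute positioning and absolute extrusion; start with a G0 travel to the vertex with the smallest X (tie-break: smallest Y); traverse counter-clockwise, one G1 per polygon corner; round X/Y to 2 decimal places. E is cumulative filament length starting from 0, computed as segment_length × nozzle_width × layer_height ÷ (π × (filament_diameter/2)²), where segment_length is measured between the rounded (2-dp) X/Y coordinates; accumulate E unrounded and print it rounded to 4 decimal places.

At z = 6.24 mm: the cube (footprint 27.5×21.5) is included at this height; the r=2 cylinder at (11.5, 16) contributes a regular 8-gon of circumradius 2; the cube at (-0.5, -3) is present — its section is the full 5.5×14 rectangle; Keeping only the common overlap: the r=2 cylinder at (11.5, 16) lies inside the 27.5×21.5 cube, so the common part is the r=2 cylinder at (11.5, 16) itself; the 5.5×14 cube at (-0.5, -3) does not overlap the running intersection (empty) — nothing remains; the r=6.5 cylinder at (2.5, 5) gives a regular 8-gon of circumradius 6.5 (constant along its height); Merging all regions: only the r=6.5 cylinder at (2.5, 5) is present, so the union is just that shape — 1 connected region. The outline is a single polygon with 8 vertices. Extrusion per mm of travel: 0.4 × 0.12 / (π × 0.875²) = 0.019956. Accumulating E over each segment gives final E = 0.7946.

G0 X-4.00 Y5.00 Z6.24
G1 X-2.10 Y0.40 E0.0993
G1 X2.50 Y-1.50 E0.1986
G1 X7.10 Y0.40 E0.2980
G1 X9.00 Y5.00 E0.3973
G1 X7.10 Y9.60 E0.4966
G1 X2.50 Y11.50 E0.5959
G1 X-2.10 Y9.60 E0.6952
G1 X-4.00 Y5.00 E0.7946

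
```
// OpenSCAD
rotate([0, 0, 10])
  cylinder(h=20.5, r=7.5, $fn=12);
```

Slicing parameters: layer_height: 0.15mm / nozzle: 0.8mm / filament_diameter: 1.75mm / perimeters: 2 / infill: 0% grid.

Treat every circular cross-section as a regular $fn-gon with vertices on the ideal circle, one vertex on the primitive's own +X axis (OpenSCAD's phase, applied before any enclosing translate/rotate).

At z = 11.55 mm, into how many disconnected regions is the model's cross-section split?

At z = 11.55 mm: the cylinder: section is a regular 12-gon, circumradius r=7.5; (whole slice rotated 10° about Z — lengths, areas and connectivity unchanged). The result has 1 disconnected region.

1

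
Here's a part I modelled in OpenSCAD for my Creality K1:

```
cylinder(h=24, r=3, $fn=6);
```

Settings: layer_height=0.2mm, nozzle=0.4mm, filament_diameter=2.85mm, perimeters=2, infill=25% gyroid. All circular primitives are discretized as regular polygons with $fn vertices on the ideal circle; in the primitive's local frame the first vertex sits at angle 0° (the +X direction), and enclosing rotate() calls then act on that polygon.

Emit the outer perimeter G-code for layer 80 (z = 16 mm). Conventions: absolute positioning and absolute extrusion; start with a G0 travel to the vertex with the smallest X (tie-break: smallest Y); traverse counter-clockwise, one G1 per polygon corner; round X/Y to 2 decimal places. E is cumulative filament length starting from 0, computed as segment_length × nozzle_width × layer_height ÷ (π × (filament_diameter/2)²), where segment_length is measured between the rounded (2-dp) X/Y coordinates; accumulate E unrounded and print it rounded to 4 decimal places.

G0 X-3.00 Y0.00 Z16.00
G1 X-1.50 Y-2.60 E0.0376
G1 X1.50 Y-2.60 E0.0753
G1 X3.00 Y0.00 E0.1129
G1 X1.50 Y2.60 E0.1505
G1 X-1.50 Y2.60 E0.1882
G1 X-3.00 Y0.00 E0.2258

At z = 16 mm: the r=3 cylinder contributes a regular 6-gon of circumradius 3. The outline is a single polygon with 6 vertices. Extrusion per mm of travel: 0.4 × 0.2 / (π × 1.425²) = 0.012540. Accumulating E over each segment gives final E = 0.2258.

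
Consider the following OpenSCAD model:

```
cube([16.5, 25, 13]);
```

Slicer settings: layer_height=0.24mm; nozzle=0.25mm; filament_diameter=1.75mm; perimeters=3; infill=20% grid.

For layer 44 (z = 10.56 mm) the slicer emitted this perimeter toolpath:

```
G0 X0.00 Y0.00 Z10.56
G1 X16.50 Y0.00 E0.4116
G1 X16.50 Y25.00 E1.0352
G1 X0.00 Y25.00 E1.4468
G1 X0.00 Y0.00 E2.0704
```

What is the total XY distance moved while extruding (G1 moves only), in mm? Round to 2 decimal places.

83.00 mm

Sum the Euclidean lengths of each G1 segment: total = 83.00 mm.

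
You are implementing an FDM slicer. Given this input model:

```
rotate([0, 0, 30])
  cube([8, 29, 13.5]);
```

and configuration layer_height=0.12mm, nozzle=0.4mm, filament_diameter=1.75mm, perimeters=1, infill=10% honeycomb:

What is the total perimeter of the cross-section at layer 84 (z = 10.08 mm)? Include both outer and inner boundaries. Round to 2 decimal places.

At z = 10.08 mm: the 8×29 cube contributes its full rectangle (perimeter 74.00 mm); (rotated 30° about Z; rotation is an isometry so areas/perimeters/island counts are preserved). Overall, the cross-section is a single solid region. Total boundary length (outer) = 74.00 mm.

74.00 mm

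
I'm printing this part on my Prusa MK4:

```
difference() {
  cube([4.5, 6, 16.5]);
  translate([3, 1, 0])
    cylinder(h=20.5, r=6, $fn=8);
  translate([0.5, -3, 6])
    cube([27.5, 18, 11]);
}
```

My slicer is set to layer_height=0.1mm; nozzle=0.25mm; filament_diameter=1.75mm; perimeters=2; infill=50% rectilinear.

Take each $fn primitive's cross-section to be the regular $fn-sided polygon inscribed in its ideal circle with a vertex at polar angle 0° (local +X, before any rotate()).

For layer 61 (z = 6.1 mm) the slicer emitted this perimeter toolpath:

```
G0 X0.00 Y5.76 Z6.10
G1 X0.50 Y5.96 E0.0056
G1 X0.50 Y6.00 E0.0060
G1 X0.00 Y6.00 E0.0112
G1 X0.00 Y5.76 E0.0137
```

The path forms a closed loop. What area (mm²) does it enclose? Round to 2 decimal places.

Apply the shoelace formula to the sequence of (X, Y) vertices; enclosed area = 0.07 mm².

0.07 mm²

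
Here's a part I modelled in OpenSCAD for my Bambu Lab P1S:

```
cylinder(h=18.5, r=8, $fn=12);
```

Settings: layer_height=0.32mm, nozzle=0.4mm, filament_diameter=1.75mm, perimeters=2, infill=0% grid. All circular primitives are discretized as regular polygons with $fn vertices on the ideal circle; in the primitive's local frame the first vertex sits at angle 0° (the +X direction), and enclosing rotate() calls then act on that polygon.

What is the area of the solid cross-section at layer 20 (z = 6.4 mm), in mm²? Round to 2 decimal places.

192.00 mm²

At z = 6.4 mm: the r=8 cylinder contributes a regular 12-gon of circumradius 8 (area = (12/2)·8.000²·sin(360°/12) = 192.00 mm²). Overall, the cross-section is a single solid region. Net area = 192.00 mm².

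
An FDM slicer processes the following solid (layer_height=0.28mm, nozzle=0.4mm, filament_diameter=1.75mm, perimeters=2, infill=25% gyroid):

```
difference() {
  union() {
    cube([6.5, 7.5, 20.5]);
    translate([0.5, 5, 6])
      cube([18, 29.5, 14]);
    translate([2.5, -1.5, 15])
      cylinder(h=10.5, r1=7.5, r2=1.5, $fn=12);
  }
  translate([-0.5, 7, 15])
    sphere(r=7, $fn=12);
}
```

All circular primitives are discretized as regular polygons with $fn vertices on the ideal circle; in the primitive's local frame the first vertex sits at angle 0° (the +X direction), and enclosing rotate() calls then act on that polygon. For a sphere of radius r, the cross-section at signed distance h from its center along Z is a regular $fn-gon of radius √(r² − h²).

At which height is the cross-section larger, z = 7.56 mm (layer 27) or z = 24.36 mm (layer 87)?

layer 27 (z = 7.56 mm)

Layer 27 (z = 7.56): the 6.5×7.5 cube contributes its full rectangle (area 48.75 mm²); the 18×29.5 cube at (0.5, 5) contributes its full rectangle (area 531.00 mm²); the cone at (2.5, -1.5) is absent (z outside [15, 25.5]); Taking the union: the regions partially overlap — summed areas 579.75 mm² minus the doubly-counted overlap 15.00 mm² gives 564.75 mm² — area = 564.75 mm²; the sphere at (-0.5, 7) is absent (|z−center|=7.440 > r=7); Taking the first minus the rest: none of the subtracted shapes is present at this height, so the result so far is unchanged — area = 564.75 mm². So its area = 564.75 mm². Layer 87 (z = 24.36): the cube does not reach this height (z outside [0, 20.5]); the cube at (0.5, 5) does not reach this height (z outside [6, 20]); the cone at (2.5, -1.5): at t=0.891 of its height the radius interpolates to r₁+(r₂−r₁)t = 2.151, giving a regular 12-gon of that circumradius (area = (12/2)·2.151²·sin(360°/12) = 13.89 mm²); Combining (union): only the cone at (2.5, -1.5) is present, so the union is just that shape — area = 13.89 mm²; the sphere at (-0.5, 7) does not reach this height (|z−center|=9.360 > r=7); Subtracting the remaining from the first: none of the subtracted shapes is present at this height, so that combined region is unchanged — area = 13.89 mm². So its area = 13.89 mm². Layer 27 is larger (564.75 vs 13.89 mm²).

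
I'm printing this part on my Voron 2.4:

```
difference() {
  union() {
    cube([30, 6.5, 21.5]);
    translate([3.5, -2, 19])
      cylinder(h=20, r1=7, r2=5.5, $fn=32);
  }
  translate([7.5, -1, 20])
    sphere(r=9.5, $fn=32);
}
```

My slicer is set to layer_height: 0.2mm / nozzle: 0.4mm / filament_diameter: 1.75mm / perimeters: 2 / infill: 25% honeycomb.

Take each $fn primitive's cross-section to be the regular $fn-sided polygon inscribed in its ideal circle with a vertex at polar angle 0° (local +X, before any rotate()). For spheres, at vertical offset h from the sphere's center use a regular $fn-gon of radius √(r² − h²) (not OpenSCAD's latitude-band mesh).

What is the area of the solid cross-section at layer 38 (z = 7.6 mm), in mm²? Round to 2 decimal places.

195.00 mm²

At z = 7.6 mm: the cube (footprint 30×6.5) is included at this height (area 195.00 mm²); the cone at (3.5, -2) is not intersected at this z (z outside [19, 39]); Combining (union): only the 30×6.5 cube is present, so the union is just that shape — area = 195.00 mm²; the sphere at (7.5, -1) does not reach this height (|z−center|=12.400 > r=9.5); Taking the first minus the rest: none of the subtracted shapes is present at this height, so the result so far is unchanged — area = 195.00 mm². Overall, the cross-section is a single solid region. Net area = 195.00 mm².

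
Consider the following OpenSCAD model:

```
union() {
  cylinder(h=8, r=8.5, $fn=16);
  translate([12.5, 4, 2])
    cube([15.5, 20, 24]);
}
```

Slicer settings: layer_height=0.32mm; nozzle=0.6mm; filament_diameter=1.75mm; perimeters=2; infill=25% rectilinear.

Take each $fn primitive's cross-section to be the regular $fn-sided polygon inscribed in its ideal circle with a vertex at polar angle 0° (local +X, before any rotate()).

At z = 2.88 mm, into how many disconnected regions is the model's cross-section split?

At z = 2.88 mm: the r=8.5 cylinder contributes a regular 16-gon of circumradius 8.5; the 15.5×20 cube at (12.5, 4) contributes its full rectangle; Merging all regions: the 2 present regions are separate (no shared area or edge), so areas and boundary lengths simply add and each stays a separate island — 2 connected regions. The result has 2 disconnected regions.

2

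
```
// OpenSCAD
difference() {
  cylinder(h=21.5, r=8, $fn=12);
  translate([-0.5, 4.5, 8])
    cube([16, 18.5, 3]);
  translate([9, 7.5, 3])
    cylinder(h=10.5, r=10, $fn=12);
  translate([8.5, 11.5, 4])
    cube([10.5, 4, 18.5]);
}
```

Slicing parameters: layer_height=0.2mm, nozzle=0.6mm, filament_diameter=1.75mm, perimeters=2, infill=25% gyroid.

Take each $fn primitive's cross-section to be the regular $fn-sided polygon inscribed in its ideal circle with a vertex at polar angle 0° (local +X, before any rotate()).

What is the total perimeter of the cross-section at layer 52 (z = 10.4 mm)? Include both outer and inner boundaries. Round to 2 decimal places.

At z = 10.4 mm: the r=8 cylinder gives a regular 12-gon of circumradius 8 (constant along its height) (perimeter = 2·12·8.000·sin(180°/12) = 49.69 mm); the cube at (-0.5, 4.5) (footprint 16×18.5) is included at this height (perimeter 69.00 mm); the r=10 cylinder at (9, 7.5) contributes a regular 12-gon of circumradius 10 (perimeter = 2·12·10.000·sin(180°/12) = 62.12 mm); the cube at (8.5, 11.5) (footprint 10.5×4) is included at this height (perimeter 29.00 mm); After the difference (first − rest): starting from the r=8 cylinder, the 16×18.5 cube at (-0.5, 4.5) partially overlaps it — only the 16.52 mm² overlap (of its 296.00 mm²) is removed, clipping the outline; the r=10 cylinder at (9, 7.5) partially overlaps it — only the 36.52 mm² overlap (of its 300.00 mm²) is removed, clipping the outline; the 10.5×4 cube at (8.5, 11.5) misses the remaining region (no effect) — boundary = 48.59 mm. Overall, the cross-section is a single solid region. Total boundary length (outer) = 48.59 mm.

48.59 mm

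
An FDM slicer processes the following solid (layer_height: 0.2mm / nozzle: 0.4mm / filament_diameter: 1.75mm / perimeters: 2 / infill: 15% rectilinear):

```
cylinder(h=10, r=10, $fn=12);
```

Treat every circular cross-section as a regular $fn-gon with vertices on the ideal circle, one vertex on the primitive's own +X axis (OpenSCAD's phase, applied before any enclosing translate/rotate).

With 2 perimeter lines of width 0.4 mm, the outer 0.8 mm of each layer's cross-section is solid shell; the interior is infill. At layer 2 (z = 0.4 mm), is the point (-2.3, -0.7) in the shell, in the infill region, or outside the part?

infill

At z = 0.4 mm: the r=10 cylinder contributes a regular 12-gon of circumradius 10. Overall, the cross-section is a single solid region. The nearest boundary edge runs (-10.00, 0.00)→(-8.66, -5.00); distance from the point to it = 7.26 mm. The point is inside the cross-section and 7.26 mm from the nearest boundary — more than the 0.8 mm shell width (2 × 0.4), so it's in the infill interior.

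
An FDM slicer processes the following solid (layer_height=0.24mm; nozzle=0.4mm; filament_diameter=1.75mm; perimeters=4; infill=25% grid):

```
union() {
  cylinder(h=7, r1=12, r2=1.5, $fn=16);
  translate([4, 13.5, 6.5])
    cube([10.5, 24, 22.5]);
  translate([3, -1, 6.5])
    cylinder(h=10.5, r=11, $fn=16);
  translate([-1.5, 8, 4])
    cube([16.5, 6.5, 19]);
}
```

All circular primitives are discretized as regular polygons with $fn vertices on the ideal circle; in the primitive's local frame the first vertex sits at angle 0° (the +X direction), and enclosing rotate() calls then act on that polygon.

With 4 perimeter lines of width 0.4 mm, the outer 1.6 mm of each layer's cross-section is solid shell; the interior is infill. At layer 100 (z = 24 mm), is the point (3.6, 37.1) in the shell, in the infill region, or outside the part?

At z = 24 mm: the cone does not reach this height (z outside [0, 7]); the 10.5×24 cube at (4, 13.5) contributes its full rectangle; the cylinder at (3, -1) is not intersected at this z (z outside [6.5, 17]); the cube at (-1.5, 8) is not intersected at this z (z outside [4, 23]); Merging all regions: only the 10.5×24 cube at (4, 13.5) is present, so the union is just that shape — 1 connected region. Overall, the cross-section is a single solid region. The nearest boundary edge runs (4.00, 37.50)→(4.00, 13.50); distance from the point to it = 0.40 mm. The point is not inside any of the regions above, so it lies outside the cross-section (0.40 mm from the nearest boundary).

outside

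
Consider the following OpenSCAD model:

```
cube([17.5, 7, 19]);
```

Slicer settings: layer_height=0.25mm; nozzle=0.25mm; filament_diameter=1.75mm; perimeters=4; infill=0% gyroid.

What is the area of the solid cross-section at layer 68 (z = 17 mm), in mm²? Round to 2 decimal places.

122.50 mm²

At z = 17 mm: the cube is present — its section is the full 17.5×7 rectangle (area 122.50 mm²). Overall, the cross-section is a single solid region. Net area = 122.50 mm².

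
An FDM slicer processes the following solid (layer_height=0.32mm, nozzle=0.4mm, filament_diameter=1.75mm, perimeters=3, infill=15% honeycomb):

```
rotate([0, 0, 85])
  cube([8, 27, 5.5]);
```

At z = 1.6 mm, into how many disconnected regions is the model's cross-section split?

At z = 1.6 mm: the 8×27 cube contributes its full rectangle; (whole slice rotated 85° about Z — lengths, areas and connectivity unchanged). The result has 1 disconnected region.

1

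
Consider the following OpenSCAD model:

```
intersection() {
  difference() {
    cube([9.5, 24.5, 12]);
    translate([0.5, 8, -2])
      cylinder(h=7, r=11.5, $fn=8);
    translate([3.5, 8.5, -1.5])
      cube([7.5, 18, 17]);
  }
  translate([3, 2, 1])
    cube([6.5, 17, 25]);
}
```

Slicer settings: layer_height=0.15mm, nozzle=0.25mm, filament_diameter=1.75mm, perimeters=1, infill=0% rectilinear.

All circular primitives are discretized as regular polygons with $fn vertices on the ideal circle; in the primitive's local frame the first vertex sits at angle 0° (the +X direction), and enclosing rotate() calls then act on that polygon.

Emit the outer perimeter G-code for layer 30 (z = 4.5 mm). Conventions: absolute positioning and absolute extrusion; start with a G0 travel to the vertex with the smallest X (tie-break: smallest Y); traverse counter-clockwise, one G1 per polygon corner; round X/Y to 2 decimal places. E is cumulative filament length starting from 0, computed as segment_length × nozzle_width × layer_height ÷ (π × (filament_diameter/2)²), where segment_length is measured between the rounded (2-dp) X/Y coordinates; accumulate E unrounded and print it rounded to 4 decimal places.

At z = 4.5 mm: the cube (footprint 9.5×24.5) is included at this height; the r=11.5 cylinder at (0.5, 8) gives a regular 8-gon of circumradius 11.5 (constant along its height); the 7.5×18 cube at (3.5, 8.5) contributes its full rectangle; After the difference (first − rest): starting from the 9.5×24.5 cube, the r=11.5 cylinder at (0.5, 8) partially overlaps it — only the 166.87 mm² overlap (of its 374.06 mm²) is removed, clipping the outline; the 7.5×18 cube at (3.5, 8.5) partially overlaps it — only the 45.67 mm² overlap (of its 135.00 mm²) is removed, clipping the outline — 2 connected regions; the 6.5×17 cube at (3, 2) contributes its full rectangle; After intersecting: the 6.5×17 cube at (3, 2) partially overlaps the result so far; clipping to the common part keeps 0.32 mm² — 1 connected region. The outline is a single polygon with 4 vertices. Extrusion per mm of travel: 0.25 × 0.15 / (π × 0.875²) = 0.015591. Accumulating E over each segment gives final E = 0.0361.

G0 X3.00 Y18.46 Z4.50
G1 X3.50 Y18.26 E0.0084
G1 X3.50 Y19.00 E0.0199
G1 X3.00 Y19.00 E0.0277
G1 X3.00 Y18.46 E0.0361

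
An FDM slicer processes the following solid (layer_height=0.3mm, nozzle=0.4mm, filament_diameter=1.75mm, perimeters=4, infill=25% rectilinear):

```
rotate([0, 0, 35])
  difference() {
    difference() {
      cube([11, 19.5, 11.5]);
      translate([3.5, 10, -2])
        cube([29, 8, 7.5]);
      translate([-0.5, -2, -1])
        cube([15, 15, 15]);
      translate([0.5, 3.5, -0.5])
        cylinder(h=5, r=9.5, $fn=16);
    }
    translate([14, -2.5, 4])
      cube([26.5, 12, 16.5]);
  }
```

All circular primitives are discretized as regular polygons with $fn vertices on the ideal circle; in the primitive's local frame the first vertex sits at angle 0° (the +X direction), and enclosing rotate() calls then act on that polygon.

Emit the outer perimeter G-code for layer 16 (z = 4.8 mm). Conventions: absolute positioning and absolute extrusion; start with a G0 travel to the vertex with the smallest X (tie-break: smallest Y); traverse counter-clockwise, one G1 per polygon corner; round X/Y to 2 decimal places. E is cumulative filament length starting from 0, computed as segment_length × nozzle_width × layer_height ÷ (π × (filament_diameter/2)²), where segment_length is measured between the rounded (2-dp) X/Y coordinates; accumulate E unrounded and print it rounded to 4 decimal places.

At z = 4.8 mm: the cube is present — its section is the full 11×19.5 rectangle; the cube at (3.5, 10) is present — its section is the full 29×8 rectangle; the 15×15 cube at (-0.5, -2) contributes its full rectangle; the cylinder at (0.5, 3.5) does not reach this height (z outside [-0.5, 4.5]); Taking the first minus the rest: starting from the 11×19.5 cube, the 29×8 cube at (3.5, 10) partially overlaps it — only the 60.00 mm² overlap (of its 232.00 mm²) is removed, clipping the outline; the 15×15 cube at (-0.5, -2) partially overlaps it — only the 120.50 mm² overlap (of its 225.00 mm²) is removed, clipping the outline — 1 connected region; the 26.5×12 cube at (14, -2.5) contributes its full rectangle; After the difference (first − rest): starting from the result so far, the 26.5×12 cube at (14, -2.5) misses the remaining region (no effect) — 1 connected region; (rotated 35° about Z; rotation is an isometry so areas/perimeters/island counts are preserved). The outline is a single polygon with 6 vertices. Extrusion per mm of travel: 0.4 × 0.3 / (π × 0.875²) = 0.049890. Accumulating E over each segment gives final E = 1.7460.

G0 X-11.18 Y15.97 Z4.80
G1 X-7.46 Y10.65 E0.3239
G1 X-4.59 Y12.66 E0.4987
G1 X-7.46 Y16.75 E0.7480
G1 X-1.31 Y21.05 E1.1223
G1 X-2.17 Y22.28 E1.1972
G1 X-11.18 Y15.97 E1.7460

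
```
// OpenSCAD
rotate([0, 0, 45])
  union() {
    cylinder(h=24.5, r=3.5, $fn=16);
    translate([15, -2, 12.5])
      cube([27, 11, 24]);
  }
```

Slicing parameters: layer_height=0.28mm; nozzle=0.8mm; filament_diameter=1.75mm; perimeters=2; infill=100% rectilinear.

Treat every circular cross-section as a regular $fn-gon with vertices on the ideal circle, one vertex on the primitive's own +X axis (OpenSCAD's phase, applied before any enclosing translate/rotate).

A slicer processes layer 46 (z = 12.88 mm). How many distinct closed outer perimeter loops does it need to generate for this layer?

2

At z = 12.88 mm: the r=3.5 cylinder gives a regular 16-gon of circumradius 3.5 (constant along its height); the cube at (15, -2) (footprint 27×11) is included at this height; Combining (union): the 2 present regions are separate (no shared area or edge), so areas and boundary lengths simply add and each stays a separate island — 2 connected regions; (whole slice rotated 45° about Z — lengths, areas and connectivity unchanged). The result has 2 disconnected regions.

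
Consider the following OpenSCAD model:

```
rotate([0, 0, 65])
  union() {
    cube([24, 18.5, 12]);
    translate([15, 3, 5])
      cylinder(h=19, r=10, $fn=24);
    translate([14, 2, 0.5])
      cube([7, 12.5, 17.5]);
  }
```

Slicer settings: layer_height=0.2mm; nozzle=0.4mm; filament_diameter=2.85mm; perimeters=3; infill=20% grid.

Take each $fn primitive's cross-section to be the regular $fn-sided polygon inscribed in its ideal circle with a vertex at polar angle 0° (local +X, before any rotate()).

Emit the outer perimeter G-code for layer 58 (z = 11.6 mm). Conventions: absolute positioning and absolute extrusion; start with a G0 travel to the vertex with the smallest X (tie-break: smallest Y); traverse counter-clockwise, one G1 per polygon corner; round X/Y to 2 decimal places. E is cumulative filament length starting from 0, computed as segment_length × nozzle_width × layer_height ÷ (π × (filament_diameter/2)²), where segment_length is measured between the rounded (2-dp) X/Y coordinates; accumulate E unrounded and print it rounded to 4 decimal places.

G0 X-16.77 Y7.82 Z11.60
G1 X0.00 Y0.00 E0.2320
G1 X2.33 Y4.99 E0.3011
G1 X4.49 Y4.90 E0.3282
G1 X7.04 Y5.47 E0.3610
G1 X9.36 Y6.67 E0.3937
G1 X11.28 Y8.43 E0.4264
G1 X12.68 Y10.64 E0.4592
G1 X13.47 Y13.13 E0.4920
G1 X13.58 Y15.73 E0.5246
G1 X13.02 Y18.28 E0.5573
G1 X11.81 Y20.60 E0.5902
G1 X10.05 Y22.52 E0.6228
G1 X7.85 Y23.93 E0.6556
G1 X5.36 Y24.71 E0.6883
G1 X3.64 Y24.79 E0.7099
G1 X-6.62 Y29.57 E0.8518
G1 X-16.77 Y7.82 E1.1528

At z = 11.6 mm: the cube (footprint 24×18.5) is included at this height; the r=10 cylinder at (15, 3) gives a regular 24-gon of circumradius 10 (constant along its height); the cube at (14, 2) (footprint 7×12.5) is included at this height; Merging all regions: the regions partially overlap (shared area 296.50 mm²), so overlapping operands fuse into one piece — 1 connected region; (rotated 65° about Z; rotation is an isometry so areas/perimeters/island counts are preserved). The outline is a single polygon with 17 vertices. Extrusion per mm of travel: 0.4 × 0.2 / (π × 1.425²) = 0.012540. Accumulating E over each segment gives final E = 1.1528.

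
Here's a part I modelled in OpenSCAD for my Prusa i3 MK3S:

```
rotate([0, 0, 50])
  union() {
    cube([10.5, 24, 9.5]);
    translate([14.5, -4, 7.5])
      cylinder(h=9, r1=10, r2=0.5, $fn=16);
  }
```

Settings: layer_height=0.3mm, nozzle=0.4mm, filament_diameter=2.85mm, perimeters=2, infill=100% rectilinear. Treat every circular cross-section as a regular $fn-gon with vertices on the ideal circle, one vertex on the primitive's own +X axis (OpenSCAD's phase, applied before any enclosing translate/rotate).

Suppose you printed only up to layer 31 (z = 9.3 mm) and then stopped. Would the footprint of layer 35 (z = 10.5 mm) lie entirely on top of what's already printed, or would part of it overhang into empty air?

entirely on top

Compare the two slices. At z = 9.3: the cube is present — its section is the full 10.5×24 rectangle (area 252.00 mm²); the cone at (14.5, -4) contributes a regular 16-gon of circumradius 8.100 (interpolated between r1=10 and r2=0.5 at t=0.200) (area = (16/2)·8.100²·sin(360°/16) = 200.86 mm²); Taking the union: the regions partially overlap — summed areas 452.86 mm² minus the doubly-counted overlap 4.98 mm² gives 447.88 mm² — area = 447.88 mm²; (whole slice rotated 50° about Z — lengths, areas and connectivity unchanged). At z = 10.5: the cube is not intersected at this z (z outside [0, 9.5]); the cone at (14.5, -4) contributes a regular 16-gon of circumradius 6.833 (interpolated between r1=10 and r2=0.5 at t=0.333) (area = (16/2)·6.833²·sin(360°/16) = 142.95 mm²); Merging all regions: only the cone at (14.5, -4) is present, so the union is just that shape — area = 142.95 mm²; (whole slice rotated 50° about Z — lengths, areas and connectivity unchanged). Checking containment: the cross-section at z = 10.5 is a subset of the cross-section at z = 9.3.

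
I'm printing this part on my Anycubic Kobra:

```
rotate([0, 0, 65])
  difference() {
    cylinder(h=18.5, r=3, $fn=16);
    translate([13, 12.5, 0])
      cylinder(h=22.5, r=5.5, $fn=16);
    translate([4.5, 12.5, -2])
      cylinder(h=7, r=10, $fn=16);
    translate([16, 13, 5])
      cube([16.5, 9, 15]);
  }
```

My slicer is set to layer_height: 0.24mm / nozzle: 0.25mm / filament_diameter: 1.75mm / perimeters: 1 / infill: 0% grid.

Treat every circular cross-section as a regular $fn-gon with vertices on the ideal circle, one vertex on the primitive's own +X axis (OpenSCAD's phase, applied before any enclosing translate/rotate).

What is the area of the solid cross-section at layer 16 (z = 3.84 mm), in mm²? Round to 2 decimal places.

At z = 3.84 mm: the cylinder: section is a regular 16-gon, circumradius r=3 (area = (16/2)·3.000²·sin(360°/16) = 27.55 mm²); the r=5.5 cylinder at (13, 12.5) gives a regular 16-gon of circumradius 5.5 (constant along its height) (area = (16/2)·5.500²·sin(360°/16) = 92.61 mm²); the r=10 cylinder at (4.5, 12.5) contributes a regular 16-gon of circumradius 10 (area = (16/2)·10.000²·sin(360°/16) = 306.15 mm²); the cube at (16, 13) does not reach this height (z outside [5, 20]); Subtracting the remaining from the first: starting from the r=3 cylinder (27.55 mm²), the r=5.5 cylinder at (13, 12.5) misses the remaining region (no effect); the r=10 cylinder at (4.5, 12.5) misses the remaining region (no effect) — area = 27.55 mm²; (whole slice rotated 65° about Z — lengths, areas and connectivity unchanged). Overall, the cross-section is a single solid region. Net area = 27.55 mm².

27.55 mm²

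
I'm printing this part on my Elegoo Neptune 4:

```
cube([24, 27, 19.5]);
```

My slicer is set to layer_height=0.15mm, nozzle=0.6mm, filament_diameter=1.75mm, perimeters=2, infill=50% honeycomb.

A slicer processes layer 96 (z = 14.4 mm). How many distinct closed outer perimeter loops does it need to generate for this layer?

At z = 14.4 mm: the 24×27 cube contributes its full rectangle. The result has 1 disconnected region.

1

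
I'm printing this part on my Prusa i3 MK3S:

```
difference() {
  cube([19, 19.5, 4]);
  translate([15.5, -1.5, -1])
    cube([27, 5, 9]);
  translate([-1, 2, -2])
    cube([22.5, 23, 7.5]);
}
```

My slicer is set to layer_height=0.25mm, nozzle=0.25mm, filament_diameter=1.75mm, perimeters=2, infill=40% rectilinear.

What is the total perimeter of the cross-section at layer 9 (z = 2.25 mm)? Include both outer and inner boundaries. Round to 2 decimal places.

At z = 2.25 mm: the 19×19.5 cube contributes its full rectangle (perimeter 77.00 mm); the cube at (15.5, -1.5) is present — its section is the full 27×5 rectangle (perimeter 64.00 mm); the cube at (-1, 2) is present — its section is the full 22.5×23 rectangle (perimeter 91.00 mm); Taking the first minus the rest: starting from the 19×19.5 cube, the 27×5 cube at (15.5, -1.5) partially overlaps it — only the 12.25 mm² overlap (of its 135.00 mm²) is removed, clipping the outline; the 22.5×23 cube at (-1, 2) partially overlaps it — only the 327.25 mm² overlap (of its 517.50 mm²) is removed, clipping the outline — boundary = 35.00 mm. Overall, the cross-section is a single solid region. Total boundary length (outer) = 35.00 mm.

35.00 mm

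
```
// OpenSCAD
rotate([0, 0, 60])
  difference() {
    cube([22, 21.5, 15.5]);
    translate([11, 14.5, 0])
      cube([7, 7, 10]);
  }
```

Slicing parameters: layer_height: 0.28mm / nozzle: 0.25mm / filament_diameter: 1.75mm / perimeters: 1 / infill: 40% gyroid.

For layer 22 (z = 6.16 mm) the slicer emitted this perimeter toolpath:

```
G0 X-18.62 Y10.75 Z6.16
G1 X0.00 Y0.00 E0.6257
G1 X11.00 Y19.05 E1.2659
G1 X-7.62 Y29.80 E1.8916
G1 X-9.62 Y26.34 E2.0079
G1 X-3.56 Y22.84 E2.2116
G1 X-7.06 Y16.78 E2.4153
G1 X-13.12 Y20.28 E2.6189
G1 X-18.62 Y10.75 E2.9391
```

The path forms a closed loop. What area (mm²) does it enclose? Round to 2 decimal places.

424.02 mm²

Apply the shoelace formula to the sequence of (X, Y) vertices; enclosed area = 424.02 mm².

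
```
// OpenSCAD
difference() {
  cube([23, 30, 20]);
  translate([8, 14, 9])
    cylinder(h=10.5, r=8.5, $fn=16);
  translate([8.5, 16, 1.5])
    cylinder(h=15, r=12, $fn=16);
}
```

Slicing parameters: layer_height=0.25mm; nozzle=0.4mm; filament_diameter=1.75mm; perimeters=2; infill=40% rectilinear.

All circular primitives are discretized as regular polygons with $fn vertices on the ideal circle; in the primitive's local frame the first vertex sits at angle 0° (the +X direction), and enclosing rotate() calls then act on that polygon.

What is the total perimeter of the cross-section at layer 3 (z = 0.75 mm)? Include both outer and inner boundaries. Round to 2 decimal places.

106.00 mm

At z = 0.75 mm: the 23×30 cube contributes its full rectangle (perimeter 106.00 mm); the cylinder at (8, 14) is not intersected at this z (z outside [9, 19.5]); the cylinder at (8.5, 16) is absent (z outside [1.5, 16.5]); After the difference (first − rest): none of the subtracted shapes is present at this height, so the 23×30 cube is unchanged — boundary = 106.00 mm. Overall, the cross-section is a single solid region. Total boundary length (outer) = 106.00 mm.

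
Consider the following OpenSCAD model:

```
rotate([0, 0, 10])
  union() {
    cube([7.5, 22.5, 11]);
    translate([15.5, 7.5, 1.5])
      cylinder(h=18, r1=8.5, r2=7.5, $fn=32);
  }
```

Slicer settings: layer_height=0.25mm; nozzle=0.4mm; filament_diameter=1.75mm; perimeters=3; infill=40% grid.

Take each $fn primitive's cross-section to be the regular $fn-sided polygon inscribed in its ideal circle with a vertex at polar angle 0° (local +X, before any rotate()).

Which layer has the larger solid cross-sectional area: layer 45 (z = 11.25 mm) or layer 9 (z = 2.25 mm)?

layer 9 (z = 2.25 mm)

Layer 45 (z = 11.25): the cube is absent (z outside [0, 11]); the cone at (15.5, 7.5) (r1=8.5→r2=7.5) has section circumradius 7.958 here — a regular 32-gon (area = (32/2)·7.958²·sin(360°/32) = 197.70 mm²); Merging all regions: only the cone at (15.5, 7.5) is present, so the union is just that shape — area = 197.70 mm²; (whole slice rotated 10° about Z — lengths, areas and connectivity unchanged). So its area = 197.70 mm². Layer 9 (z = 2.25): the cube (footprint 7.5×22.5) is included at this height (area 168.75 mm²); the cone at (15.5, 7.5): at t=0.042 of its height the radius interpolates to r₁+(r₂−r₁)t = 8.458, giving a regular 32-gon of that circumradius (area = (32/2)·8.458²·sin(360°/32) = 223.32 mm²); Merging all regions: the regions partially overlap — summed areas 392.07 mm² minus the doubly-counted overlap 1.53 mm² gives 390.54 mm² — area = 390.54 mm²; (whole slice rotated 10° about Z — lengths, areas and connectivity unchanged). So its area = 390.54 mm². Layer 9 is larger (390.54 vs 197.70 mm²).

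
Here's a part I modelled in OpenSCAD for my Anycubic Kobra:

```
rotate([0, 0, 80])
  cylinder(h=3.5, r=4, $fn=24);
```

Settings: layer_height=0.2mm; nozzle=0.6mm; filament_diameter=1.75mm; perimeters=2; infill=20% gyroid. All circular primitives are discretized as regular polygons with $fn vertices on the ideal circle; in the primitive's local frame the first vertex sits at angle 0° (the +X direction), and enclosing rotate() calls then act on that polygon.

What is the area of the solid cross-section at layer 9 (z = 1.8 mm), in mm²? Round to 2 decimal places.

49.69 mm²

At z = 1.8 mm: the r=4 cylinder gives a regular 24-gon of circumradius 4 (constant along its height) (area = (24/2)·4.000²·sin(360°/24) = 49.69 mm²); (whole slice rotated 80° about Z — lengths, areas and connectivity unchanged). Overall, the cross-section is a single solid region. Net area = 49.69 mm².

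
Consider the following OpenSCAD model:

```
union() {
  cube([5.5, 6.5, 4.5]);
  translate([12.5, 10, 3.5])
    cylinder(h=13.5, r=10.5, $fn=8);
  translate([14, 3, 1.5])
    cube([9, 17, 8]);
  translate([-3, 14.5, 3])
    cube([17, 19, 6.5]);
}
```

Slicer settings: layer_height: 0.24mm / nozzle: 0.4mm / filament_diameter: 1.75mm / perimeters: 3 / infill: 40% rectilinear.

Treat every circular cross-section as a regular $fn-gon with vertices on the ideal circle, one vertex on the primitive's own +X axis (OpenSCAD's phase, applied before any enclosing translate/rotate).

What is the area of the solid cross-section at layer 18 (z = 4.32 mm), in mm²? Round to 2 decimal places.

At z = 4.32 mm: the 5.5×6.5 cube contributes its full rectangle (area 35.75 mm²); the cylinder at (12.5, 10): section is a regular 8-gon, circumradius r=10.5 (area = (8/2)·10.500²·sin(360°/8) = 311.83 mm²); the cube at (14, 3) is present — its section is the full 9×17 rectangle (area 153.00 mm²); the cube at (-3, 14.5) (footprint 17×19) is included at this height (area 323.00 mm²); Merging all regions: the regions partially overlap — summed areas 823.58 mm² minus the doubly-counted overlap 163.86 mm² gives 659.73 mm² — area = 659.73 mm². Overall, the cross-section is a single solid region. Net area = 659.73 mm².

659.73 mm²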